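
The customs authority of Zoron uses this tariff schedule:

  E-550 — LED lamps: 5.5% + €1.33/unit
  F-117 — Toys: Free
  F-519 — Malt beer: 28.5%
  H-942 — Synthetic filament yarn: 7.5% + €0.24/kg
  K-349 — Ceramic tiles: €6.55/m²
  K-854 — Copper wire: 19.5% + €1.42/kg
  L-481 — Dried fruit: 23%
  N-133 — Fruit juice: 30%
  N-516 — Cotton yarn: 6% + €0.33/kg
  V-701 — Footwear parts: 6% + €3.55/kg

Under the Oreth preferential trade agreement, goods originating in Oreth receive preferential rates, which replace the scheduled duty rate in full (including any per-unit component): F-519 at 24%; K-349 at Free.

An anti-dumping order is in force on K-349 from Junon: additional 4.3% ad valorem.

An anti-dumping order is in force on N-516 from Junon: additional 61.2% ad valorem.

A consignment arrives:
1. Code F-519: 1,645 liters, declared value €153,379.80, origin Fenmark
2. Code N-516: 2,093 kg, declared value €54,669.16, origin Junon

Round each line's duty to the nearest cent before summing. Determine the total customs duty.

Line 1 (F-519, Fenmark, 1,645 liters, €153,379.80):
Base rate for F-519 is 28.5%.
F-519 has an FTA preferential rate, but origin Fenmark is not Oreth; base rate stands.
Duty = €153,379.80 × 28.5% = €43,713.24.
Line 2 (N-516, Junon, 2,093 kg, €54,669.16):
Base rate for N-516 is 6% + €0.33/kg.
Additional duty on N-516 from Junon: +61.2%. Applied ad valorem rate: 6% + 61.2% = 67.2%.
Duty = €54,669.16 × 67.2% + 2,093 × €0.33 = €37,428.37.
Total = €43,713.24 + €37,428.37 = €81,141.61.

€81,141.61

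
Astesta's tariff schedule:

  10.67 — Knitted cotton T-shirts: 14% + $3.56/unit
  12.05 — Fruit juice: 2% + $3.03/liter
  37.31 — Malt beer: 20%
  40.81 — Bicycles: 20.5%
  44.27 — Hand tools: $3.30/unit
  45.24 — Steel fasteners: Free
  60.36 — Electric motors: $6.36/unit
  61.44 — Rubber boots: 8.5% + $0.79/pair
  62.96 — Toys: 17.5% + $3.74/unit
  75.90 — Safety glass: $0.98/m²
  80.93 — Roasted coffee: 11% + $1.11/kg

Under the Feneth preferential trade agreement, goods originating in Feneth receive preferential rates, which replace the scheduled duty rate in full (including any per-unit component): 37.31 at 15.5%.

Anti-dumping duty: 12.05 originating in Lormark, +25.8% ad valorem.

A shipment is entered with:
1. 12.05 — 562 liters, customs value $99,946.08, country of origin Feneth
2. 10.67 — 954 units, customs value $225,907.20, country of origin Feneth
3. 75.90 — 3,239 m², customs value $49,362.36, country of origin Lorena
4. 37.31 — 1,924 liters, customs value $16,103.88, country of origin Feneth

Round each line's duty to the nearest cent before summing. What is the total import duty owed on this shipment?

Line 1 (12.05, Feneth, 562 liters, $99,946.08):
Base rate for 12.05 is 2% + $3.03/liter.
Origin Feneth is the FTA partner but 12.05 is not on the preference list; base rate stands.
The additional-duty order on 12.05 targets Lormark, not Feneth; it does not apply.
Duty = $99,946.08 × 2% + 562 × $3.03 = $3,701.78.
Line 2 (10.67, Feneth, 954 units, $225,907.20):
Base rate for 10.67 is 14% + $3.56/unit.
Origin Feneth is the FTA partner but 10.67 is not on the preference list; base rate stands.
Duty = $225,907.20 × 14% + 954 × $3.56 = $35,023.25.
Line 3 (75.90, Lorena, 3,239 m², $49,362.36):
Base rate for 75.90 is $0.98/m².
Duty = 3,239 × $0.98 = $3,174.22.
Line 4 (37.31, Feneth, 1,924 liters, $16,103.88):
Base rate for 37.31 is 20%.
Origin Feneth qualifies under the Astesta–Feneth agreement and 37.31 is covered: preferential rate 15.5% applies instead.
Duty = $16,103.88 × 15.5% = $2,496.10.
Total = $3,701.78 + $35,023.25 + $3,174.22 + $2,496.10 = $44,395.35.

$44,395.35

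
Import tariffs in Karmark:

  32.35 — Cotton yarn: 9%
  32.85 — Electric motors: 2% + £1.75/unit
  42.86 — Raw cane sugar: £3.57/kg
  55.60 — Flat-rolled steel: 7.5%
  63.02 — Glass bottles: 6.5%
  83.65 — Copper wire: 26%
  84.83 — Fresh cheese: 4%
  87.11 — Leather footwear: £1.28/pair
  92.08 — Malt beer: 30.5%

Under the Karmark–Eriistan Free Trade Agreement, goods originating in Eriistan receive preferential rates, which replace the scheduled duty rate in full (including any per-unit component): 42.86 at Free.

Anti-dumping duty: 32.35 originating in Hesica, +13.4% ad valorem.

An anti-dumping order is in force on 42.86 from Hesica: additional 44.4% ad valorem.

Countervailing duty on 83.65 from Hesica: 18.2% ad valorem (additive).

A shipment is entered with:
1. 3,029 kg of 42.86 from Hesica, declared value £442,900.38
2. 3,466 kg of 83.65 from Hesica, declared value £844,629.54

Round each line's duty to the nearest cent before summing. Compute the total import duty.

Line 1 (42.86, Hesica, 3,029 kg, £442,900.38):
Base rate for 42.86 is £3.57/kg.
42.86 has an FTA preferential rate, but origin Hesica is not Eriistan; base rate stands.
Additional duty on 42.86 from Hesica: +44.4% ad valorem. Applied ad valorem rate = 44.4%.
Duty = £442,900.38 × 44.4% + 3,029 × £3.57 = £207,461.30.
Line 2 (83.65, Hesica, 3,466 kg, £844,629.54):
Base rate for 83.65 is 26%.
Additional duty on 83.65 from Hesica: +18.2%. Applied ad valorem rate: 26% + 18.2% = 44.2%.
Duty = £844,629.54 × 44.2% = £373,326.26.
Total = £207,461.30 + £373,326.26 = £580,787.56.

£580,787.56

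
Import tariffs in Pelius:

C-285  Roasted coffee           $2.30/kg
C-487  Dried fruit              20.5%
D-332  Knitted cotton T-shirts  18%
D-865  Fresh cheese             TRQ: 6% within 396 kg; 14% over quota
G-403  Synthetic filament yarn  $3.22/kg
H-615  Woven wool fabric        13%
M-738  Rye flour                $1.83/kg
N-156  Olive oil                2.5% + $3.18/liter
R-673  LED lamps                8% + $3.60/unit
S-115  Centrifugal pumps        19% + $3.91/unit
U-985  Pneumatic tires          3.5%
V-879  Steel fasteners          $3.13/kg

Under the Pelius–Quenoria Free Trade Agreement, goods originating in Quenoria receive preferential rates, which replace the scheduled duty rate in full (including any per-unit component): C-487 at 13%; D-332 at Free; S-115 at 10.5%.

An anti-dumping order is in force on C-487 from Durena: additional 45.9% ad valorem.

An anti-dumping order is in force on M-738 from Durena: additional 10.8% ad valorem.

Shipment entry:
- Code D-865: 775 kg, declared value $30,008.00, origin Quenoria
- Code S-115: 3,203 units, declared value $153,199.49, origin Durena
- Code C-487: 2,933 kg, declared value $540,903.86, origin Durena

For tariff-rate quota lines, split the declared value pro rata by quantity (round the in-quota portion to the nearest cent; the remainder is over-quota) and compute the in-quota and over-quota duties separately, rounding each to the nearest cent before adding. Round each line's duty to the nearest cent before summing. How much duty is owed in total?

Line 1 (D-865, Quenoria, 775 kg, $30,008.00):
Code D-865 is under a tariff-rate quota (threshold 396 kg). In-quota: 396 kg at 6%; over-quota: 379 kg at 14%.
Pro-rata value split: in-quota = $30,008.00 × 396/775 = $15,333.12; over-quota = $30,008.00 − $15,333.12 = $14,674.88.
In-quota duty = $15,333.12 × 6% = $919.99. Over-quota duty = $14,674.88 × 14% = $2,054.48.
Line duty = $919.99 + $2,054.48 = $2,974.47.
Line 2 (S-115, Durena, 3,203 units, $153,199.49):
Base rate for S-115 is 19% + $3.91/unit.
S-115 has an FTA preferential rate, but origin Durena is not Quenoria; base rate stands.
Duty = $153,199.49 × 19% + 3,203 × $3.91 = $41,631.63.
Line 3 (C-487, Durena, 2,933 kg, $540,903.86):
Base rate for C-487 is 20.5%.
C-487 has an FTA preferential rate, but origin Durena is not Quenoria; base rate stands.
Additional duty on C-487 from Durena: +45.9%. Applied ad valorem rate: 20.5% + 45.9% = 66.4%.
Duty = $540,903.86 × 66.4% = $359,160.16.
Total = $2,974.47 + $41,631.63 + $359,160.16 = $403,766.26.

$403,766.26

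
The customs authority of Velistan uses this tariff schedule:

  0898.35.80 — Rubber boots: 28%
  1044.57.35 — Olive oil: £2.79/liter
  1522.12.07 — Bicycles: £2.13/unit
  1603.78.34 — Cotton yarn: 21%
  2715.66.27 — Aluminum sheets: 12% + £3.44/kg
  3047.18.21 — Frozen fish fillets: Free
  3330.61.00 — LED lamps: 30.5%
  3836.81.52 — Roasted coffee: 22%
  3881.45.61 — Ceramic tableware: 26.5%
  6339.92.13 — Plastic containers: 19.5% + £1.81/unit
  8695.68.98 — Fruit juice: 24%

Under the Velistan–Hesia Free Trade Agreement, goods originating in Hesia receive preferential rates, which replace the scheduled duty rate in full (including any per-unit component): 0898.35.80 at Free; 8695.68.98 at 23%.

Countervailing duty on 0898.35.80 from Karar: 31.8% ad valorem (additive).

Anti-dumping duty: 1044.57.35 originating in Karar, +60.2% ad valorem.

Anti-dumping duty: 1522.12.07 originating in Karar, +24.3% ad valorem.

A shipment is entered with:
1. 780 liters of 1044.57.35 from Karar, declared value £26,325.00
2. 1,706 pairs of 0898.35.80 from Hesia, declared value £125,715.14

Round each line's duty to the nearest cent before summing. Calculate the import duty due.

Line 1 (1044.57.35, Karar, 780 liters, £26,325.00):
Base rate for 1044.57.35 is £2.79/liter.
Additional duty on 1044.57.35 from Karar: +60.2% ad valorem. Applied ad valorem rate = 60.2%.
Duty = £26,325.00 × 60.2% + 780 × £2.79 = £18,023.85.
Line 2 (0898.35.80, Hesia, 1,706 pairs, £125,715.14):
Base rate for 0898.35.80 is 28%.
Origin Hesia qualifies under the Velistan–Hesia agreement and 0898.35.80 is covered: preferential rate Free applies instead.
The additional-duty order on 0898.35.80 targets Karar, not Hesia; it does not apply.
Duty = £125,715.14 × 0% = £0.00.
Total = £18,023.85 + £0.00 = £18,023.85.

£18,023.85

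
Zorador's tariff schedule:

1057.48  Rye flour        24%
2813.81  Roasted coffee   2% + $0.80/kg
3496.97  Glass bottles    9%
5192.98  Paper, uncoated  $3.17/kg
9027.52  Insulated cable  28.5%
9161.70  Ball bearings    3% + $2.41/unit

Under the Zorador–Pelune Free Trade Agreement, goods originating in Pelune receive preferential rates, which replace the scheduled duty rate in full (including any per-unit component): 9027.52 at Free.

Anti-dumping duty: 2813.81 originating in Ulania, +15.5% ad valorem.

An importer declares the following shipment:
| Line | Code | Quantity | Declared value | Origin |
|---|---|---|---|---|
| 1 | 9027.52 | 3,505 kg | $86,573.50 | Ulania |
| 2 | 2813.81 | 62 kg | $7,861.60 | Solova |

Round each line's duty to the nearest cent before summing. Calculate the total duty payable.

Line 1 (9027.52, Ulania, 3,505 kg, $86,573.50):
Base rate for 9027.52 is 28.5%.
9027.52 has an FTA preferential rate, but origin Ulania is not Pelune; base rate stands.
Duty = $86,573.50 × 28.5% = $24,673.45.
Line 2 (2813.81, Solova, 62 kg, $7,861.60):
Base rate for 2813.81 is 2% + $0.80/kg.
The additional-duty order on 2813.81 targets Ulania, not Solova; it does not apply.
Duty = $7,861.60 × 2% + 62 × $0.80 = $206.83.
Total = $24,673.45 + $206.83 = $24,880.28.

$24,880.28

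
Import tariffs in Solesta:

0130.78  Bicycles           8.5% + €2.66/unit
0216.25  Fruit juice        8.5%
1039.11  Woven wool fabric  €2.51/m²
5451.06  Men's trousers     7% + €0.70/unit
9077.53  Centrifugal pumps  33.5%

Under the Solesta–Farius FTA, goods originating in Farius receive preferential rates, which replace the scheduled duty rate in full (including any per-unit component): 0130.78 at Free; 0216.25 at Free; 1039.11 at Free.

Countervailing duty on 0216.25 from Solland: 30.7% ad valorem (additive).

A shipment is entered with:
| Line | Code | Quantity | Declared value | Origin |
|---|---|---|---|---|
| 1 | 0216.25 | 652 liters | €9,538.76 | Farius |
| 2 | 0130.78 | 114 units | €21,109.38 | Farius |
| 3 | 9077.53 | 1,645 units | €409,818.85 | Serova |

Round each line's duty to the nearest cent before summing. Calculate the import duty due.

Line 1 (0216.25, Farius, 652 liters, €9,538.76):
Base rate for 0216.25 is 8.5%.
Origin Farius qualifies under the Solesta–Farius agreement and 0216.25 is covered: preferential rate Free applies instead.
The additional-duty order on 0216.25 targets Solland, not Farius; it does not apply.
Duty = €9,538.76 × 0% = €0.00.
Line 2 (0130.78, Farius, 114 units, €21,109.38):
Base rate for 0130.78 is 8.5% + €2.66/unit.
Origin Farius qualifies under the Solesta–Farius agreement and 0130.78 is covered: preferential rate Free applies instead.
Duty = €21,109.38 × 0% = €0.00.
Line 3 (9077.53, Serova, 1,645 units, €409,818.85):
Base rate for 9077.53 is 33.5%.
Duty = €409,818.85 × 33.5% = €137,289.31.
Total = €0.00 + €0.00 + €137,289.31 = €137,289.31.

€137,289.31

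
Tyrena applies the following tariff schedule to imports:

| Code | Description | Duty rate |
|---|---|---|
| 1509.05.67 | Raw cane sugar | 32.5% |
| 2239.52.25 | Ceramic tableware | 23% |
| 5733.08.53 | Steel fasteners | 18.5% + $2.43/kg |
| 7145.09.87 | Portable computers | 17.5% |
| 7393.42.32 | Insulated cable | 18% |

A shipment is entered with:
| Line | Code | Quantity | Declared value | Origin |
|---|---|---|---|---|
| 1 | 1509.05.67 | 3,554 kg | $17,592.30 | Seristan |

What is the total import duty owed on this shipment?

$5,717.50

Line 1 (1509.05.67, Seristan, 3,554 kg, $17,592.30):
Base rate for 1509.05.67 is 32.5%.
Duty = $17,592.30 × 32.5% = $5,717.50.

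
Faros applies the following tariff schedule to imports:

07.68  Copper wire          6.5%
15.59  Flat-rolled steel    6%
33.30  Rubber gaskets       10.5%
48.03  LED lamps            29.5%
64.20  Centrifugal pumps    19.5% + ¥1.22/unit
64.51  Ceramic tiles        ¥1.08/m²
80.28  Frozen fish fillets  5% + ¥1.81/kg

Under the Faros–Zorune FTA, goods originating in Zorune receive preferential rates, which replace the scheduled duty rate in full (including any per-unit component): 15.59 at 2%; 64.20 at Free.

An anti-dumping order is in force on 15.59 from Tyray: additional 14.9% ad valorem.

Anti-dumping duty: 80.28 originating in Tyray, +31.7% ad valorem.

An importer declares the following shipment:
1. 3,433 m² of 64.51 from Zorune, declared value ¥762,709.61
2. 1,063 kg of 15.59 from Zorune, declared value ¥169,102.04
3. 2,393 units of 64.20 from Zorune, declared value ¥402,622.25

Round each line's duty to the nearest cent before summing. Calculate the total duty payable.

Line 1 (64.51, Zorune, 3,433 m², ¥762,709.61):
Base rate for 64.51 is ¥1.08/m².
Origin Zorune is the FTA partner but 64.51 is not on the preference list; base rate stands.
Duty = 3,433 × ¥1.08 = ¥3,707.64.
Line 2 (15.59, Zorune, 1,063 kg, ¥169,102.04):
Base rate for 15.59 is 6%.
Origin Zorune qualifies under the Faros–Zorune agreement and 15.59 is covered: preferential rate 2% applies instead.
The additional-duty order on 15.59 targets Tyray, not Zorune; it does not apply.
Duty = ¥169,102.04 × 2% = ¥3,382.04.
Line 3 (64.20, Zorune, 2,393 units, ¥402,622.25):
Base rate for 64.20 is 19.5% + ¥1.22/unit.
Origin Zorune qualifies under the Faros–Zorune agreement and 64.20 is covered: preferential rate Free applies instead.
Duty = ¥402,622.25 × 0% = ¥0.00.
Total = ¥3,707.64 + ¥3,382.04 + ¥0.00 = ¥7,089.68.

¥7,089.68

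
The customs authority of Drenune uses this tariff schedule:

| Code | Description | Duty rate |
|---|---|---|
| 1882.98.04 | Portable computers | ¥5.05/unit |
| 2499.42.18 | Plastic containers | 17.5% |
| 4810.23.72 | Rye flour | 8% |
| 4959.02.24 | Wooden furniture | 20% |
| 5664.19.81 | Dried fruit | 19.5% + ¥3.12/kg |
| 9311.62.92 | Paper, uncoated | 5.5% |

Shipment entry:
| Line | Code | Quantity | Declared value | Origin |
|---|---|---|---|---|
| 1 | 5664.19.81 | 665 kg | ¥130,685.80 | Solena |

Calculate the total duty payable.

¥27,558.53

Line 1 (5664.19.81, Solena, 665 kg, ¥130,685.80):
Base rate for 5664.19.81 is 19.5% + ¥3.12/kg.
Duty = ¥130,685.80 × 19.5% + 665 × ¥3.12 = ¥27,558.53.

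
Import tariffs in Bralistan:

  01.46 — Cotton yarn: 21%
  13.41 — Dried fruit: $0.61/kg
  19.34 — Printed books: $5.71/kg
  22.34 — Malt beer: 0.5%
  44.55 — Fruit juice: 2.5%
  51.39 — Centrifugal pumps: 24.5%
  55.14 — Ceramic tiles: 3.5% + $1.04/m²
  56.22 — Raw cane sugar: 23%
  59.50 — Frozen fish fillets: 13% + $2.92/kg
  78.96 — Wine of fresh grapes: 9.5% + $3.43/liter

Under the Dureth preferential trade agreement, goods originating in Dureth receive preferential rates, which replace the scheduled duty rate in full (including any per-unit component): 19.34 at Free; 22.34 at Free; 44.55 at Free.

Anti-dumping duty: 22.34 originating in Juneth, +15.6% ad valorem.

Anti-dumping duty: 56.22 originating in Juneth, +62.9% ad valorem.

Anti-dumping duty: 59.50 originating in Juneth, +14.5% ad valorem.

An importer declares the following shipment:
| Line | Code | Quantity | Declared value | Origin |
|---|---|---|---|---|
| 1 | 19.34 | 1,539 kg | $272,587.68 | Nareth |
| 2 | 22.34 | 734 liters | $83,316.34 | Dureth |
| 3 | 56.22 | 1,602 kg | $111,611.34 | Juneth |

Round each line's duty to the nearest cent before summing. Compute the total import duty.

Line 1 (19.34, Nareth, 1,539 kg, $272,587.68):
Base rate for 19.34 is $5.71/kg.
19.34 has an FTA preferential rate, but origin Nareth is not Dureth; base rate stands.
Duty = 1,539 × $5.71 = $8,787.69.
Line 2 (22.34, Dureth, 734 liters, $83,316.34):
Base rate for 22.34 is 0.5%.
Origin Dureth qualifies under the Bralistan–Dureth agreement and 22.34 is covered: preferential rate Free applies instead.
The additional-duty order on 22.34 targets Juneth, not Dureth; it does not apply.
Duty = $83,316.34 × 0% = $0.00.
Line 3 (56.22, Juneth, 1,602 kg, $111,611.34):
Base rate for 56.22 is 23%.
Additional duty on 56.22 from Juneth: +62.9%. Applied ad valorem rate: 23% + 62.9% = 85.9%.
Duty = $111,611.34 × 85.9% = $95,874.14.
Total = $8,787.69 + $0.00 + $95,874.14 = $104,661.83.

$104,661.83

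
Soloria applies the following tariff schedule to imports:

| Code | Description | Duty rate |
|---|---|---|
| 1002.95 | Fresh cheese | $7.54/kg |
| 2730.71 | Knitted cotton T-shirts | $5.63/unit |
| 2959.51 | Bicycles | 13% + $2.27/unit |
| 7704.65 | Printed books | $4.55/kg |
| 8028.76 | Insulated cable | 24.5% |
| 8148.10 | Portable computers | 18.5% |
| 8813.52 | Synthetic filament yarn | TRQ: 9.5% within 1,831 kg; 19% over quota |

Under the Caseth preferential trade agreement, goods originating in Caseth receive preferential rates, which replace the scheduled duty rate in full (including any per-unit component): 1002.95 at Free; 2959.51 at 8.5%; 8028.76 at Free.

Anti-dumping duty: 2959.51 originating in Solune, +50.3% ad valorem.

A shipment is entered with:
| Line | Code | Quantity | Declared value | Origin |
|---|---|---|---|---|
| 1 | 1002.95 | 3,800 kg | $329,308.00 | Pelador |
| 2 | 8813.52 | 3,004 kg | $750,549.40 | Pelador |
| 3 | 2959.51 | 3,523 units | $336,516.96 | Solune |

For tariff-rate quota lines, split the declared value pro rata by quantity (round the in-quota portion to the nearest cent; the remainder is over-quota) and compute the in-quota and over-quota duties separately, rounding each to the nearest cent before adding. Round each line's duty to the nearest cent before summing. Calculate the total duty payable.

$348,808.68

Line 1 (1002.95, Pelador, 3,800 kg, $329,308.00):
Base rate for 1002.95 is $7.54/kg.
1002.95 has an FTA preferential rate, but origin Pelador is not Caseth; base rate stands.
Duty = 3,800 × $7.54 = $28,652.00.
Line 2 (8813.52, Pelador, 3,004 kg, $750,549.40):
Code 8813.52 is under a tariff-rate quota (threshold 1,831 kg). In-quota: 1,831 kg at 9.5%; over-quota: 1,173 kg at 19%.
Pro-rata value split: in-quota = $750,549.40 × 1,831/3,004 = $457,475.35; over-quota = $750,549.40 − $457,475.35 = $293,074.05.
In-quota duty = $457,475.35 × 9.5% = $43,460.16. Over-quota duty = $293,074.05 × 19% = $55,684.07.
Line duty = $43,460.16 + $55,684.07 = $99,144.23.
Line 3 (2959.51, Solune, 3,523 units, $336,516.96):
Base rate for 2959.51 is 13% + $2.27/unit.
2959.51 has an FTA preferential rate, but origin Solune is not Caseth; base rate stands.
Additional duty on 2959.51 from Solune: +50.3%. Applied ad valorem rate: 13% + 50.3% = 63.3%.
Duty = $336,516.96 × 63.3% + 3,523 × $2.27 = $221,012.45.
Total = $28,652.00 + $99,144.23 + $221,012.45 = $348,808.68.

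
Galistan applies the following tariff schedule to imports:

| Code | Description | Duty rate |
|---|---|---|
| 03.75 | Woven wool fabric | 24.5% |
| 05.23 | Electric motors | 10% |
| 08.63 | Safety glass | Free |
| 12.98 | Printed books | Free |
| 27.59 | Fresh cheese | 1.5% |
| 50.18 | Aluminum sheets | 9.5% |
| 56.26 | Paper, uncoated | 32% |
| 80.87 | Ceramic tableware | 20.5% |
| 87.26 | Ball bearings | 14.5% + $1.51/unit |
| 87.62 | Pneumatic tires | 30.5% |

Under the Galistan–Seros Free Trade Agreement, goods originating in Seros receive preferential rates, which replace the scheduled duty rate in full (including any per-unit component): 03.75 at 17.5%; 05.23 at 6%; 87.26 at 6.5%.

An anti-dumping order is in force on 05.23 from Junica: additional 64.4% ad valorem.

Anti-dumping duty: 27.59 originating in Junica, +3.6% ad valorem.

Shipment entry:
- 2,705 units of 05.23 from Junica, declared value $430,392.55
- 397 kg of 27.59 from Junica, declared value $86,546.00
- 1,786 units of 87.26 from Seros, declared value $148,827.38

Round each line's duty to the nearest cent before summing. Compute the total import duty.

Line 1 (05.23, Junica, 2,705 units, $430,392.55):
Base rate for 05.23 is 10%.
05.23 has an FTA preferential rate, but origin Junica is not Seros; base rate stands.
Additional duty on 05.23 from Junica: +64.4%. Applied ad valorem rate: 10% + 64.4% = 74.4%.
Duty = $430,392.55 × 74.4% = $320,212.06.
Line 2 (27.59, Junica, 397 kg, $86,546.00):
Base rate for 27.59 is 1.5%.
Additional duty on 27.59 from Junica: +3.6%. Applied ad valorem rate: 1.5% + 3.6% = 5.1%.
Duty = $86,546.00 × 5.1% = $4,413.85.
Line 3 (87.26, Seros, 1,786 units, $148,827.38):
Base rate for 87.26 is 14.5% + $1.51/unit.
Origin Seros qualifies under the Galistan–Seros agreement and 87.26 is covered: preferential rate 6.5% applies instead.
Duty = $148,827.38 × 6.5% = $9,673.78.
Total = $320,212.06 + $4,413.85 + $9,673.78 = $334,299.69.

$334,299.69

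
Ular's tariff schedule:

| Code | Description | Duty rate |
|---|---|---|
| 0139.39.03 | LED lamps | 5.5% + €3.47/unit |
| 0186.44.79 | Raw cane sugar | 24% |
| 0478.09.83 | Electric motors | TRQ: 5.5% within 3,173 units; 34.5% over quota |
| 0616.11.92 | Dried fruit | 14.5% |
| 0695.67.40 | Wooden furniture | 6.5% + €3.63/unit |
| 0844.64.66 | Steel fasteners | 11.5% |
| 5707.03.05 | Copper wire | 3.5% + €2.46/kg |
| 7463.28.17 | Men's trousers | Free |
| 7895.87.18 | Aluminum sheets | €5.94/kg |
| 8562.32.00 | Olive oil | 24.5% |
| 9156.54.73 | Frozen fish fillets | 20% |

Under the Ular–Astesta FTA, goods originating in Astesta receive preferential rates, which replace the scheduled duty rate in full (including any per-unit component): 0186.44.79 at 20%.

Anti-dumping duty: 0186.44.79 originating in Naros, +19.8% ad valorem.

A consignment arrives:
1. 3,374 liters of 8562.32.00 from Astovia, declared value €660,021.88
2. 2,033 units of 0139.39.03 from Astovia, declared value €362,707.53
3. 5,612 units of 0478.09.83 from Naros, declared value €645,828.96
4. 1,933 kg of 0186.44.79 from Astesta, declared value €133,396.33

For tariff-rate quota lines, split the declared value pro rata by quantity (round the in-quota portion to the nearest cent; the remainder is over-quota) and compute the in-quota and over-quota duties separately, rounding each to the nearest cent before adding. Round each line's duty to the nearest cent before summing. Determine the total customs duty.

€332,305.88

Line 1 (8562.32.00, Astovia, 3,374 liters, €660,021.88):
Base rate for 8562.32.00 is 24.5%.
Duty = €660,021.88 × 24.5% = €161,705.36.
Line 2 (0139.39.03, Astovia, 2,033 units, €362,707.53):
Base rate for 0139.39.03 is 5.5% + €3.47/unit.
Duty = €362,707.53 × 5.5% + 2,033 × €3.47 = €27,003.42.
Line 3 (0478.09.83, Naros, 5,612 units, €645,828.96):
Code 0478.09.83 is under a tariff-rate quota (threshold 3,173 units). In-quota: 3,173 units at 5.5%; over-quota: 2,439 units at 34.5%.
Pro-rata value split: in-quota = €645,828.96 × 3,173/5,612 = €365,148.84; over-quota = €645,828.96 − €365,148.84 = €280,680.12.
In-quota duty = €365,148.84 × 5.5% = €20,083.19. Over-quota duty = €280,680.12 × 34.5% = €96,834.64.
Line duty = €20,083.19 + €96,834.64 = €116,917.83.
Line 4 (0186.44.79, Astesta, 1,933 kg, €133,396.33):
Base rate for 0186.44.79 is 24%.
Origin Astesta qualifies under the Ular–Astesta agreement and 0186.44.79 is covered: preferential rate 20% applies instead.
The additional-duty order on 0186.44.79 targets Naros, not Astesta; it does not apply.
Duty = €133,396.33 × 20% = €26,679.27.
Total = €161,705.36 + €27,003.42 + €116,917.83 + €26,679.27 = €332,305.88.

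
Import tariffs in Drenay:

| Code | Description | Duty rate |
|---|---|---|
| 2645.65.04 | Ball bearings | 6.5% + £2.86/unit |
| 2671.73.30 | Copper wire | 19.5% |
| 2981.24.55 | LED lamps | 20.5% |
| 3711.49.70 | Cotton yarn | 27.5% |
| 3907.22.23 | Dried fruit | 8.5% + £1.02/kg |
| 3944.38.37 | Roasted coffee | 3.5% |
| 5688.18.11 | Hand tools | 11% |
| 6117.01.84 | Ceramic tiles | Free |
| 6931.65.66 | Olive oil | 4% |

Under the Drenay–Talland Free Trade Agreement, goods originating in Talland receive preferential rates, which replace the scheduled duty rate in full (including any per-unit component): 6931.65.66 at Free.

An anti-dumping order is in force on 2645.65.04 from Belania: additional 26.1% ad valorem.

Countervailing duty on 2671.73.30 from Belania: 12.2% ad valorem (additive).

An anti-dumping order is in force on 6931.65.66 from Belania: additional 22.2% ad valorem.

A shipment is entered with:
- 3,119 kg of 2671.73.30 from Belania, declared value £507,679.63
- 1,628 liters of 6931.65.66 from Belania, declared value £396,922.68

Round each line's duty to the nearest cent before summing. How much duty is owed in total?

£264,928.18

Line 1 (2671.73.30, Belania, 3,119 kg, £507,679.63):
Base rate for 2671.73.30 is 19.5%.
Additional duty on 2671.73.30 from Belania: +12.2%. Applied ad valorem rate: 19.5% + 12.2% = 31.7%.
Duty = £507,679.63 × 31.7% = £160,934.44.
Line 2 (6931.65.66, Belania, 1,628 liters, £396,922.68):
Base rate for 6931.65.66 is 4%.
6931.65.66 has an FTA preferential rate, but origin Belania is not Talland; base rate stands.
Additional duty on 6931.65.66 from Belania: +22.2%. Applied ad valorem rate: 4% + 22.2% = 26.2%.
Duty = £396,922.68 × 26.2% = £103,993.74.
Total = £160,934.44 + £103,993.74 = £264,928.18.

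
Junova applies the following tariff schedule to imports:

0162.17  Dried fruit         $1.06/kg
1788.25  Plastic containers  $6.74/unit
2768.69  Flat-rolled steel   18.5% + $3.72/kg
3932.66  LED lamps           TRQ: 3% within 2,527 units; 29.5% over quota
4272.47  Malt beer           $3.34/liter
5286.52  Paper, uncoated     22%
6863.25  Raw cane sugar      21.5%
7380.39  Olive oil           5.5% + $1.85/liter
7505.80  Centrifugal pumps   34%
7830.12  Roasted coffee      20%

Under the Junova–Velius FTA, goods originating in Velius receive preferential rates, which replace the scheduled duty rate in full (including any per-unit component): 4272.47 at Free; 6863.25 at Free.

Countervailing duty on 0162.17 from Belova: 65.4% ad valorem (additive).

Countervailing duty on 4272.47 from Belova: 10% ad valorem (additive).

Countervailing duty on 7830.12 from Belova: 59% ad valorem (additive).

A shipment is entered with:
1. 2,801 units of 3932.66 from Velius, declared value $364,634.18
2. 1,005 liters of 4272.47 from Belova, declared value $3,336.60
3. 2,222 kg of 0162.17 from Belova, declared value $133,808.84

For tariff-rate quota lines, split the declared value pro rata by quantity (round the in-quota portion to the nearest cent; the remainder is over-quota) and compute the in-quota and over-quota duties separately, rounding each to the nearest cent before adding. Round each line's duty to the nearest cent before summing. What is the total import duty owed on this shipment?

Line 1 (3932.66, Velius, 2,801 units, $364,634.18):
Code 3932.66 is under a tariff-rate quota (threshold 2,527 units). In-quota: 2,527 units at 3%; over-quota: 274 units at 29.5%.
Pro-rata value split: in-quota = $364,634.18 × 2,527/2,801 = $328,964.86; over-quota = $364,634.18 − $328,964.86 = $35,669.32.
In-quota duty = $328,964.86 × 3% = $9,868.95. Over-quota duty = $35,669.32 × 29.5% = $10,522.45.
Line duty = $9,868.95 + $10,522.45 = $20,391.40.
Line 2 (4272.47, Belova, 1,005 liters, $3,336.60):
Base rate for 4272.47 is $3.34/liter.
4272.47 has an FTA preferential rate, but origin Belova is not Velius; base rate stands.
Additional duty on 4272.47 from Belova: +10% ad valorem. Applied ad valorem rate = 10%.
Duty = $3,336.60 × 10% + 1,005 × $3.34 = $3,690.36.
Line 3 (0162.17, Belova, 2,222 kg, $133,808.84):
Base rate for 0162.17 is $1.06/kg.
Additional duty on 0162.17 from Belova: +65.4% ad valorem. Applied ad valorem rate = 65.4%.
Duty = $133,808.84 × 65.4% + 2,222 × $1.06 = $89,866.30.
Total = $20,391.40 + $3,690.36 + $89,866.30 = $113,948.06.

$113,948.06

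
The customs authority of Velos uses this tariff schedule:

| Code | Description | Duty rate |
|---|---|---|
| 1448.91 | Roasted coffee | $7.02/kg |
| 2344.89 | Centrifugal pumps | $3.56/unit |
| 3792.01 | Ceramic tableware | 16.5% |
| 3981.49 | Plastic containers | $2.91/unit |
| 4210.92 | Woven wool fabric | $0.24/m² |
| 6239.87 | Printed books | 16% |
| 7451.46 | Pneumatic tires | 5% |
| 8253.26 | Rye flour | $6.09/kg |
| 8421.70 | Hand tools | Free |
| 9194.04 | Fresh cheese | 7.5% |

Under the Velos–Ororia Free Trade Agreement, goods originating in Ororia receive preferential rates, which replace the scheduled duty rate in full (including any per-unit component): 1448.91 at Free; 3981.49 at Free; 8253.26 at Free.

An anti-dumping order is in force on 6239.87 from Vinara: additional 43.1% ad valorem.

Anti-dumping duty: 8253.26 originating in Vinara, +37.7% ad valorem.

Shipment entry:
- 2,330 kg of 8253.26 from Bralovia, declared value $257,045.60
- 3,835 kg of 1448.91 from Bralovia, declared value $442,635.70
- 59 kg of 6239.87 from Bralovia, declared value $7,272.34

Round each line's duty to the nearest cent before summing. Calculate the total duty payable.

$42,274.97

Line 1 (8253.26, Bralovia, 2,330 kg, $257,045.60):
Base rate for 8253.26 is $6.09/kg.
8253.26 has an FTA preferential rate, but origin Bralovia is not Ororia; base rate stands.
The additional-duty order on 8253.26 targets Vinara, not Bralovia; it does not apply.
Duty = 2,330 × $6.09 = $14,189.70.
Line 2 (1448.91, Bralovia, 3,835 kg, $442,635.70):
Base rate for 1448.91 is $7.02/kg.
1448.91 has an FTA preferential rate, but origin Bralovia is not Ororia; base rate stands.
Duty = 3,835 × $7.02 = $26,921.70.
Line 3 (6239.87, Bralovia, 59 kg, $7,272.34):
Base rate for 6239.87 is 16%.
The additional-duty order on 6239.87 targets Vinara, not Bralovia; it does not apply.
Duty = $7,272.34 × 16% = $1,163.57.
Total = $14,189.70 + $26,921.70 + $1,163.57 = $42,274.97.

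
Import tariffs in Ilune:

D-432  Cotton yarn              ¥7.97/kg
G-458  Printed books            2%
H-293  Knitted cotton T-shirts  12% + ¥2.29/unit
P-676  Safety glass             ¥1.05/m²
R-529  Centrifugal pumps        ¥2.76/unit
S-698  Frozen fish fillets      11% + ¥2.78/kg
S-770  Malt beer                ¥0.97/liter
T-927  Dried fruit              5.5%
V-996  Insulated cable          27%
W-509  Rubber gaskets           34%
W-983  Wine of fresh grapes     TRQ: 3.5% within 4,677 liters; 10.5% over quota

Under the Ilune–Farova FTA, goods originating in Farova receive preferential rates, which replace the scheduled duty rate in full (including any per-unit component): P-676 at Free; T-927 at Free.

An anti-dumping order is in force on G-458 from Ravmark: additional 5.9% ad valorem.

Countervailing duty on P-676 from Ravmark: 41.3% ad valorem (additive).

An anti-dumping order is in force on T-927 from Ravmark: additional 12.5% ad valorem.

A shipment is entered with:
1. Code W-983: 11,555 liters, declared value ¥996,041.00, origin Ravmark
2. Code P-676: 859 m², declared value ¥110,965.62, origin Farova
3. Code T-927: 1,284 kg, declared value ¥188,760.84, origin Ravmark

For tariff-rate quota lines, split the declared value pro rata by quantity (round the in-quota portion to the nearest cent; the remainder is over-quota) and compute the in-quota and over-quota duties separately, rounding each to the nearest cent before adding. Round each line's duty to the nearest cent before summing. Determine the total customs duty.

Line 1 (W-983, Ravmark, 11,555 liters, ¥996,041.00):
Code W-983 is under a tariff-rate quota (threshold 4,677 liters). In-quota: 4,677 liters at 3.5%; over-quota: 6,878 liters at 10.5%.
Pro-rata value split: in-quota = ¥996,041.00 × 4,677/11,555 = ¥403,157.40; over-quota = ¥996,041.00 − ¥403,157.40 = ¥592,883.60.
In-quota duty = ¥403,157.40 × 3.5% = ¥14,110.51. Over-quota duty = ¥592,883.60 × 10.5% = ¥62,252.78.
Line duty = ¥14,110.51 + ¥62,252.78 = ¥76,363.29.
Line 2 (P-676, Farova, 859 m², ¥110,965.62):
Base rate for P-676 is ¥1.05/m².
Origin Farova qualifies under the Ilune–Farova agreement and P-676 is covered: preferential rate Free applies instead.
The additional-duty order on P-676 targets Ravmark, not Farova; it does not apply.
Duty = ¥110,965.62 × 0% = ¥0.00.
Line 3 (T-927, Ravmark, 1,284 kg, ¥188,760.84):
Base rate for T-927 is 5.5%.
T-927 has an FTA preferential rate, but origin Ravmark is not Farova; base rate stands.
Additional duty on T-927 from Ravmark: +12.5%. Applied ad valorem rate: 5.5% + 12.5% = 18%.
Duty = ¥188,760.84 × 18% = ¥33,976.95.
Total = ¥76,363.29 + ¥0.00 + ¥33,976.95 = ¥110,340.24.

¥110,340.24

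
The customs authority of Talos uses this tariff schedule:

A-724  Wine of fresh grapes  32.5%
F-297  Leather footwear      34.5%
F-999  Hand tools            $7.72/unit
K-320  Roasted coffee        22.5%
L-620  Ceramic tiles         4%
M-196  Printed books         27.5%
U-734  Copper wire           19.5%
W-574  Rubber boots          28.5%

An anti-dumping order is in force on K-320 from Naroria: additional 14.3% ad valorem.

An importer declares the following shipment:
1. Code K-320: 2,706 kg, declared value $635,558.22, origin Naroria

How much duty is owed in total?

Line 1 (K-320, Naroria, 2,706 kg, $635,558.22):
Base rate for K-320 is 22.5%.
Additional duty on K-320 from Naroria: +14.3%. Applied ad valorem rate: 22.5% + 14.3% = 36.8%.
Duty = $635,558.22 × 36.8% = $233,885.42.

$233,885.42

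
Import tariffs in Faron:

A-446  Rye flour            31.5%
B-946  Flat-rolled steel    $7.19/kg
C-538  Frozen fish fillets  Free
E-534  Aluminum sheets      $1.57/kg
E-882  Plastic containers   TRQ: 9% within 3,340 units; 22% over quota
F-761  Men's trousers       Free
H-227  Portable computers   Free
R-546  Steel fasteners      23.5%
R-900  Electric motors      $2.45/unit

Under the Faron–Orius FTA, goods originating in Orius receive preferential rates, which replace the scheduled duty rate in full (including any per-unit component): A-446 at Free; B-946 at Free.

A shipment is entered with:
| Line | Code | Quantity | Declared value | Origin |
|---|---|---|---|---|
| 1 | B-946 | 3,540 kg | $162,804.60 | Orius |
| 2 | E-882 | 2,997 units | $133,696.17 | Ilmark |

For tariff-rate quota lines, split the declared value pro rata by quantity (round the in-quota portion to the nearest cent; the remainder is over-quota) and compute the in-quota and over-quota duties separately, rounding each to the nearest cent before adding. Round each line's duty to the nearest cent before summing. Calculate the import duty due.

Line 1 (B-946, Orius, 3,540 kg, $162,804.60):
Base rate for B-946 is $7.19/kg.
Origin Orius qualifies under the Faron–Orius agreement and B-946 is covered: preferential rate Free applies instead.
Duty = $162,804.60 × 0% = $0.00.
Line 2 (E-882, Ilmark, 2,997 units, $133,696.17):
Code E-882 is under a tariff-rate quota (threshold 3,340 units). Quantity 2,997 units is within the quota, so the in-quota rate 9% applies to the full value.
Duty = $133,696.17 × 9% = $12,032.66.
Total = $0.00 + $12,032.66 = $12,032.66.

$12,032.66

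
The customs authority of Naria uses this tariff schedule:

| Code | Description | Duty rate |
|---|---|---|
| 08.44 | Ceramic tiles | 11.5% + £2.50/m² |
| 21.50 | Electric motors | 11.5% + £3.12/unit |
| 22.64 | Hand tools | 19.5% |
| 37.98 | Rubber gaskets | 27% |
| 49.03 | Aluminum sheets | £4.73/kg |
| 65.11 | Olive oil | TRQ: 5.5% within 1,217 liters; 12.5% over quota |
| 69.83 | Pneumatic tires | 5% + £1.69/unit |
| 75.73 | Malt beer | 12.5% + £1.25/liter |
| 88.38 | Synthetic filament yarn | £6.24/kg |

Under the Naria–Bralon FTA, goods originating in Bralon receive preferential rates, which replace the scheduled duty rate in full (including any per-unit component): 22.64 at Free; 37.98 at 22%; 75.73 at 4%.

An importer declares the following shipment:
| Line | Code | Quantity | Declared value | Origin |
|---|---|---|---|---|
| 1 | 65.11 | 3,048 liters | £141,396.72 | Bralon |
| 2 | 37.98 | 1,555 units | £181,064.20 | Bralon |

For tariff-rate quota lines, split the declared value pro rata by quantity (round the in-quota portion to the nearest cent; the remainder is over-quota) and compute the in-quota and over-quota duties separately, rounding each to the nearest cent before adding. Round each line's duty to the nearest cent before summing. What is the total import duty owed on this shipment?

£53,556.74

Line 1 (65.11, Bralon, 3,048 liters, £141,396.72):
Code 65.11 is under a tariff-rate quota (threshold 1,217 liters). In-quota: 1,217 liters at 5.5%; over-quota: 1,831 liters at 12.5%.
Pro-rata value split: in-quota = £141,396.72 × 1,217/3,048 = £56,456.63; over-quota = £141,396.72 − £56,456.63 = £84,940.09.
In-quota duty = £56,456.63 × 5.5% = £3,105.11. Over-quota duty = £84,940.09 × 12.5% = £10,617.51.
Line duty = £3,105.11 + £10,617.51 = £13,722.62.
Line 2 (37.98, Bralon, 1,555 units, £181,064.20):
Base rate for 37.98 is 27%.
Origin Bralon qualifies under the Naria–Bralon agreement and 37.98 is covered: preferential rate 22% applies instead.
Duty = £181,064.20 × 22% = £39,834.12.
Total = £13,722.62 + £39,834.12 = £53,556.74.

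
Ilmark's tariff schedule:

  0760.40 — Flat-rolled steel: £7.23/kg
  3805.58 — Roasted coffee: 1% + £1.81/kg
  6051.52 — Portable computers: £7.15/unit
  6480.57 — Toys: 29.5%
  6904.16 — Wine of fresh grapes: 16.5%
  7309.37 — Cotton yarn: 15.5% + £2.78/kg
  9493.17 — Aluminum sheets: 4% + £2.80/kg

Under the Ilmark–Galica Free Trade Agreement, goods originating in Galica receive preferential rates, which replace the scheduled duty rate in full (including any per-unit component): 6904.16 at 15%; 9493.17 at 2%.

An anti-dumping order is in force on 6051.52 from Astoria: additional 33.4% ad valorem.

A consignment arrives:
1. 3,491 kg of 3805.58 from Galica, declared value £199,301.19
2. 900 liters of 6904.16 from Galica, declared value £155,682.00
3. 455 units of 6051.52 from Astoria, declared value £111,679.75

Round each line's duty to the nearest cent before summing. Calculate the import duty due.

Line 1 (3805.58, Galica, 3,491 kg, £199,301.19):
Base rate for 3805.58 is 1% + £1.81/kg.
Origin Galica is the FTA partner but 3805.58 is not on the preference list; base rate stands.
Duty = £199,301.19 × 1% + 3,491 × £1.81 = £8,311.72.
Line 2 (6904.16, Galica, 900 liters, £155,682.00):
Base rate for 6904.16 is 16.5%.
Origin Galica qualifies under the Ilmark–Galica agreement and 6904.16 is covered: preferential rate 15% applies instead.
Duty = £155,682.00 × 15% = £23,352.30.
Line 3 (6051.52, Astoria, 455 units, £111,679.75):
Base rate for 6051.52 is £7.15/unit.
Additional duty on 6051.52 from Astoria: +33.4% ad valorem. Applied ad valorem rate = 33.4%.
Duty = £111,679.75 × 33.4% + 455 × £7.15 = £40,554.29.
Total = £8,311.72 + £23,352.30 + £40,554.29 = £72,218.31.

£72,218.31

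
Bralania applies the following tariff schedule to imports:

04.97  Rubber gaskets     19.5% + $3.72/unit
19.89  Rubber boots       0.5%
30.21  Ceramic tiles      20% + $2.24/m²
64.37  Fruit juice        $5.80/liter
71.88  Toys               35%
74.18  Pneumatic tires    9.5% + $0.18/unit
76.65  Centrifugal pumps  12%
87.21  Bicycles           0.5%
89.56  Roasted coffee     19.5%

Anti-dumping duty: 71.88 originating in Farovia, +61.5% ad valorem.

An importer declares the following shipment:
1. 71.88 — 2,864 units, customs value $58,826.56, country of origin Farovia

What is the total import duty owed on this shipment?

$56,767.63

Line 1 (71.88, Farovia, 2,864 units, $58,826.56):
Base rate for 71.88 is 35%.
Additional duty on 71.88 from Farovia: +61.5%. Applied ad valorem rate: 35% + 61.5% = 96.5%.
Duty = $58,826.56 × 96.5% = $56,767.63.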